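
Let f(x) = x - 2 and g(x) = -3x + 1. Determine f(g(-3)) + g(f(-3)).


f(g(-3)) = 8
g(f(-3)) = 16
Sum = 24

24


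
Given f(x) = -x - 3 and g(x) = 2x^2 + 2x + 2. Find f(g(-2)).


g(-2) = 6
f(6) = -9

-9


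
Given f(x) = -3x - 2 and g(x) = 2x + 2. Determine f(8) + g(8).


f(8) = -26
g(8) = 18
Sum = -8

-8


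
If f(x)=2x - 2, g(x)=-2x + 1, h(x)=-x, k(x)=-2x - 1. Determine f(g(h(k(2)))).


k(2) = -5
h(-5) = 5
g(5) = -9
f(-9) = -20

-20


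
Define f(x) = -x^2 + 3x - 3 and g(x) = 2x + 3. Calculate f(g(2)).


-31


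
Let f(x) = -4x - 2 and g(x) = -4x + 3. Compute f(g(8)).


g(8) = -29
f(-29) = 114

114


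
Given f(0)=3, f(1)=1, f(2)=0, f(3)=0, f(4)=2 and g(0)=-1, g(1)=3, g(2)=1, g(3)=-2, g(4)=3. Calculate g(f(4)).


1


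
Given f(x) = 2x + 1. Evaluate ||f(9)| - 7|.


f(9) = 19
|19| = 19
|19 - 7| = 12

12


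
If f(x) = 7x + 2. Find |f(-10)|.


f(-10) = -68
|-68| = 68

68


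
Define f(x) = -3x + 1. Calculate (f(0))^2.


f(0) = 1
(1)^2 = 1

1


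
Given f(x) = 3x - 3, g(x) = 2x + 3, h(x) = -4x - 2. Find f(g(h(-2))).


h(-2) = 6
g(6) = 15
f(15) = 42

42


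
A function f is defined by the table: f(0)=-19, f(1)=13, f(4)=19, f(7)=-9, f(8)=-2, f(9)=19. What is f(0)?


Reading from the table at x = 0

-19


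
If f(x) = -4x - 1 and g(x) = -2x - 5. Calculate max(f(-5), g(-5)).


f(-5) = 19
g(-5) = 5
max = 19

19


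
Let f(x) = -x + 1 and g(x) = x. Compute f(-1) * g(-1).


-2


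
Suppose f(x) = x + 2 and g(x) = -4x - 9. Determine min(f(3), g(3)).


f(3) = 5
g(3) = -21
min = -21

-21


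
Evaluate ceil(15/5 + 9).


15/5 = 3
3 + 9 = 12
ceil(12) = 12

12


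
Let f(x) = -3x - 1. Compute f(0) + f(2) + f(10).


f(0) = -1
f(2) = -7
f(10) = -31
Sum = -39

-39


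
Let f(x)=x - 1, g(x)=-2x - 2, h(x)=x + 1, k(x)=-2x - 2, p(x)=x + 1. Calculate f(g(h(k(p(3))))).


p(3) = 4
k(4) = -10
h(-10) = -9
g(-9) = 16
f(16) = 15

15


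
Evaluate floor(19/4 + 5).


19/4 = 4.75
4.75 + 5 = 9.75
floor(9.75) = 9

9


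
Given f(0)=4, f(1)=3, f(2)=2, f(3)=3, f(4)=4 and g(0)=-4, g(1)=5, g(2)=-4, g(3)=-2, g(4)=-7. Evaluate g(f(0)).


-7


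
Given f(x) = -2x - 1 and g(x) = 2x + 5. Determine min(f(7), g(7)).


f(7) = -15
g(7) = 19
min = -15

-15


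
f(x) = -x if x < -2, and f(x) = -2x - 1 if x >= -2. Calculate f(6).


6 satisfies x >= -2
f(6) = -13

-13


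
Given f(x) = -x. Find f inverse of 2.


Solve -x = 2
x = (2) / (-1) = -2

-2


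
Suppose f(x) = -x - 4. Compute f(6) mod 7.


f(6) = -10
-10 mod 7 = 4

4


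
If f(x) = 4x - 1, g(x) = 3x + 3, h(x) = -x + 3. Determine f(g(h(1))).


35


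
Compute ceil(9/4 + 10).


13


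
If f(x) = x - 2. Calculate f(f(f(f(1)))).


f(1) = -1
f(-1) = -3
f(-3) = -5
f(-5) = -7

-7


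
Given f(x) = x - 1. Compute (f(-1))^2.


f(-1) = -2
(-2)^2 = 4

4


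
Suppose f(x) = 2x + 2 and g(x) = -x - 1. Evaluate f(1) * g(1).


f(1) = 4
g(1) = -2
Product = -8

-8


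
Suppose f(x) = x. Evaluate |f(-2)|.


f(-2) = -2
|-2| = 2

2


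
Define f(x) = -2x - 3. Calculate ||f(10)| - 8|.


f(10) = -23
|-23| = 23
|23 - 8| = 15

15


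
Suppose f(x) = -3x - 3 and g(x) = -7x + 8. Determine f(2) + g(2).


f(2) = -9
g(2) = -6
Sum = -15

-15


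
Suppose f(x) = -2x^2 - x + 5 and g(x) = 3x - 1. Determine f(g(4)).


g(4) = 11
f(11) = (-2)*(11)^2 - 1*(11) + 5 = -248

-248


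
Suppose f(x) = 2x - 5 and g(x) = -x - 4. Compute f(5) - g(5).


f(5) = 5
g(5) = -9
Difference = 14

14


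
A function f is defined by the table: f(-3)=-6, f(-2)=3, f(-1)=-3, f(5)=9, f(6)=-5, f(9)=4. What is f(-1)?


-3


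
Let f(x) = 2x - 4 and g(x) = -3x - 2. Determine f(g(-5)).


g(-5) = 13
f(13) = 22

22


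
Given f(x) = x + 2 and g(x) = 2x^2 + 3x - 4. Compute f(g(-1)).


g(-1) = -5
f(-5) = -3

-3


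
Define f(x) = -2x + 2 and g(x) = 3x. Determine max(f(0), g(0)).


f(0) = 2
g(0) = 0
max = 2

2


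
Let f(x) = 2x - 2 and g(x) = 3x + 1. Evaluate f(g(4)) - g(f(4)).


f(g(4)) = 24
g(f(4)) = 19
Difference = 5

5


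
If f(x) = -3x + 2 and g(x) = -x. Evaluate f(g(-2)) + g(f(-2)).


f(g(-2)) = -4
g(f(-2)) = -8
Sum = -12

-12


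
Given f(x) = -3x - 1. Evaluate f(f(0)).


f(0) = -1
f(-1) = 2

2


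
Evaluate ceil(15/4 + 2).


6


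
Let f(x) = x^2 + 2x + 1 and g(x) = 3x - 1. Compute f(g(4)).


144


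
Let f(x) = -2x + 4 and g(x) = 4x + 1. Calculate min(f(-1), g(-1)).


f(-1) = 6
g(-1) = -3
min = -3

-3


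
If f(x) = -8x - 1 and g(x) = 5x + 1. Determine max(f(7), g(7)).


f(7) = -57
g(7) = 36
max = 36

36


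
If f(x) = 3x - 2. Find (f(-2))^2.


f(-2) = -8
(-8)^2 = 64

64


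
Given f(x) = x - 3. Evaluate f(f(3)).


f(3) = 0
f(0) = -3

-3


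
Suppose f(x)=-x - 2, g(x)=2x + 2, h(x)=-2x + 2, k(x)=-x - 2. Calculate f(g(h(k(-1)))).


k(-1) = -1
h(-1) = 4
g(4) = 10
f(10) = -12

-12


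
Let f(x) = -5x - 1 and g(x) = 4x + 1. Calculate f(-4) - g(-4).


f(-4) = 19
g(-4) = -15
Difference = 34

34


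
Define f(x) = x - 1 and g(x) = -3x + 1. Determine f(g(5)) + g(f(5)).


-26


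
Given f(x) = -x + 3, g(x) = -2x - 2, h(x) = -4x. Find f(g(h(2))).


h(2) = -8
g(-8) = 14
f(14) = -11

-11


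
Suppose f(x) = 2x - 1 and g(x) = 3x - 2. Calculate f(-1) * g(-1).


f(-1) = -3
g(-1) = -5
Product = 15

15


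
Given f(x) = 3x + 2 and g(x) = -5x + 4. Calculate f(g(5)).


g(5) = -21
f(-21) = -61

-61


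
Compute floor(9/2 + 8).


9/2 = 4.5
4.5 + 8 = 12.5
floor(12.5) = 12

12


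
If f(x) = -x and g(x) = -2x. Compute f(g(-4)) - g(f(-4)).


0


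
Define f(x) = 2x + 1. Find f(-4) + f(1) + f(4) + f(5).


f(-4) = -7
f(1) = 3
f(4) = 9
f(5) = 11
Sum = 16

16


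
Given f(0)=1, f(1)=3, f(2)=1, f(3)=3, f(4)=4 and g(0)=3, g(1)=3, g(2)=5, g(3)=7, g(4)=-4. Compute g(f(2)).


f(2) = 1
g(1) = 3

3


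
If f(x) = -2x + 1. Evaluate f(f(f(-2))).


f(-2) = 5
f(5) = -9
f(-9) = 19

19


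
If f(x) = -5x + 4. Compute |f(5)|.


f(5) = -21
|-21| = 21

21


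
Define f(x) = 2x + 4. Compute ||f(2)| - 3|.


5


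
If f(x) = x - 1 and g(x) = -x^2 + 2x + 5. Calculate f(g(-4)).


g(-4) = -19
f(-19) = -20

-20


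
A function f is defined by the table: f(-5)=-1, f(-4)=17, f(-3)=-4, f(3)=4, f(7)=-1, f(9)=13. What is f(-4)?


Reading from the table at x = -4

17


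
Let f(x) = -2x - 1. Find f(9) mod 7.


2


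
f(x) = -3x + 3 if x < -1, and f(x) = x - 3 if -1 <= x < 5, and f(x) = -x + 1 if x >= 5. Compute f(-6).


-6 satisfies x < -1
f(-6) = 21

21


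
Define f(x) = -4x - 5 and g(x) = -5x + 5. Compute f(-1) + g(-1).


f(-1) = -1
g(-1) = 10
Sum = 9

9


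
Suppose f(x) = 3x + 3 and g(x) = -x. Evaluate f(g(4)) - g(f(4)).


6


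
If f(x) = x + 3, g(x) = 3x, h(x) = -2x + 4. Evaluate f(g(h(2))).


h(2) = 0
g(0) = 0
f(0) = 3

3


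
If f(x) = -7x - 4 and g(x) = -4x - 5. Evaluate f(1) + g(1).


f(1) = -11
g(1) = -9
Sum = -20

-20


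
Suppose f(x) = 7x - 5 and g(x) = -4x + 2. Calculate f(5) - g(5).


f(5) = 30
g(5) = -18
Difference = 48

48


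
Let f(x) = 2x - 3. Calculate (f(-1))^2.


f(-1) = -5
(-5)^2 = 25

25


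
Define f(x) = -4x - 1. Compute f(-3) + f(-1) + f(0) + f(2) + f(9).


-33


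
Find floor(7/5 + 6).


7


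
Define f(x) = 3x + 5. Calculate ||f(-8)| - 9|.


f(-8) = -19
|-19| = 19
|19 - 9| = 10

10


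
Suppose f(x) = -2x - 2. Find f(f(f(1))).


-14


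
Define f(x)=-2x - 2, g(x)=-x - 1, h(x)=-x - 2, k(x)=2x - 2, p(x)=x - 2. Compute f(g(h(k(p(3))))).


p(3) = 1
k(1) = 0
h(0) = -2
g(-2) = 1
f(1) = -4

-4


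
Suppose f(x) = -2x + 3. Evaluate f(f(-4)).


f(-4) = 11
f(11) = -19

-19


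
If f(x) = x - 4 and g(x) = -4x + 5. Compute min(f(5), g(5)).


-15


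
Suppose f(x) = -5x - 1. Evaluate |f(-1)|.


f(-1) = 4
|4| = 4

4


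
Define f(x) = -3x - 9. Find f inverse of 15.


Solve -3x - 9 = 15
x = (15 + 9) / (-3) = -8

-8


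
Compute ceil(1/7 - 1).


1/7 = 0.1429
0.1429 - 1 = -0.8571
ceil(-0.8571) = 0

0


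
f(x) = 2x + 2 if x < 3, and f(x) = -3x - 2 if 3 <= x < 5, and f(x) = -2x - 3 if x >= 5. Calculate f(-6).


-6 satisfies x < 3
f(-6) = -10

-10


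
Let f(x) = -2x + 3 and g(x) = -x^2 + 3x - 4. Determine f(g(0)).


11


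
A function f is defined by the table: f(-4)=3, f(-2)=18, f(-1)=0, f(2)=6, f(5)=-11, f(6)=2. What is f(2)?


Reading from the table at x = 2

6


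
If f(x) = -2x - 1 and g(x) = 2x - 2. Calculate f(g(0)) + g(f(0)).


f(g(0)) = 3
g(f(0)) = -4
Sum = -1

-1


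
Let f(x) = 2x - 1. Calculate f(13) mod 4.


f(13) = 25
25 mod 4 = 1

1


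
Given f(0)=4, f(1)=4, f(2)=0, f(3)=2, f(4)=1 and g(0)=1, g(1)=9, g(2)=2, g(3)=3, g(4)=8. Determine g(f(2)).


f(2) = 0
g(0) = 1

1


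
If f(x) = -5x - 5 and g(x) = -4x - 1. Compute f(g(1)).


g(1) = -5
f(-5) = 20

20


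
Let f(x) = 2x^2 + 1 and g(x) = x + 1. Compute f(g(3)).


33


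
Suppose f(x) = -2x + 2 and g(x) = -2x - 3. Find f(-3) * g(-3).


f(-3) = 8
g(-3) = 3
Product = 24

24


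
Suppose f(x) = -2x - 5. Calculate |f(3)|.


f(3) = -11
|-11| = 11

11


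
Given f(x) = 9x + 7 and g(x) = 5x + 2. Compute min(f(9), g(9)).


47


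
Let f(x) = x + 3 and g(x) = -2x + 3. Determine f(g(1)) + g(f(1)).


f(g(1)) = 4
g(f(1)) = -5
Sum = -1

-1


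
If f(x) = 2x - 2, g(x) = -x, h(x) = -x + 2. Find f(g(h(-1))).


h(-1) = 3
g(3) = -3
f(-3) = -8

-8


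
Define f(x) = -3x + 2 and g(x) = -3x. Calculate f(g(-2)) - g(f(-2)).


f(g(-2)) = -16
g(f(-2)) = -24
Difference = 8

8


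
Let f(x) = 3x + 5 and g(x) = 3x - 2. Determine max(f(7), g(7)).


f(7) = 26
g(7) = 19
max = 26

26


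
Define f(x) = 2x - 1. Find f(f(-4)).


f(-4) = -9
f(-9) = -19

-19


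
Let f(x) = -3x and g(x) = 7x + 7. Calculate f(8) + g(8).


f(8) = -24
g(8) = 63
Sum = 39

39


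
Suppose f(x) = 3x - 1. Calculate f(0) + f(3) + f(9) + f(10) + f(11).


94


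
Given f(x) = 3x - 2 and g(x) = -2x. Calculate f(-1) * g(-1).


f(-1) = -5
g(-1) = 2
Product = -10

-10


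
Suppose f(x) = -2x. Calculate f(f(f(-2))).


f(-2) = 4
f(4) = -8
f(-8) = 16

16


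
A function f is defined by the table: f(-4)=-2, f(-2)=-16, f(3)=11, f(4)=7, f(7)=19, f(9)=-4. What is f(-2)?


Reading from the table at x = -2

-16


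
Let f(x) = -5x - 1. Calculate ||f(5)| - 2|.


f(5) = -26
|-26| = 26
|26 - 2| = 24

24


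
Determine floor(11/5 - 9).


-7


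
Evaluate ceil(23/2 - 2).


23/2 = 11.5
11.5 - 2 = 9.5
ceil(9.5) = 10

10


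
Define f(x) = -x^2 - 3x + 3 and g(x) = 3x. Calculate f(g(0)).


g(0) = 0
f(0) = (-1)*(0)^2 - 3*(0) + 3 = 3

3


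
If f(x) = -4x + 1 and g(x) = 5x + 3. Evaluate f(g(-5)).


g(-5) = -22
f(-22) = 89

89


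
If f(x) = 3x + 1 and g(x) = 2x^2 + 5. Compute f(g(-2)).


g(-2) = 13
f(13) = 40

40


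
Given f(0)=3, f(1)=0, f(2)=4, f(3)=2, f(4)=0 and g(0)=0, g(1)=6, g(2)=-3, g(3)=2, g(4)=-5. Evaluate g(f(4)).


f(4) = 0
g(0) = 0

0


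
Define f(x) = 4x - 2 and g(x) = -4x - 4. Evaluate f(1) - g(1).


10


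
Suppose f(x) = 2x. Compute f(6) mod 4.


f(6) = 12
12 mod 4 = 0

0


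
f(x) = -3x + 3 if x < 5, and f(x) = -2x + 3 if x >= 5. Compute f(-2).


-2 satisfies x < 5
f(-2) = 9

9


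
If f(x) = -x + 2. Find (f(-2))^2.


f(-2) = 4
(4)^2 = 16

16


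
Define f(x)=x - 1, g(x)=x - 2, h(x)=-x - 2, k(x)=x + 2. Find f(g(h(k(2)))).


k(2) = 4
h(4) = -6
g(-6) = -8
f(-8) = -9

-9


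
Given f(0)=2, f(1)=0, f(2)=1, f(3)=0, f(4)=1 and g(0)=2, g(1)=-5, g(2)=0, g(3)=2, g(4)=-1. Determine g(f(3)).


2


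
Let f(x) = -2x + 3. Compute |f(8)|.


f(8) = -13
|-13| = 13

13


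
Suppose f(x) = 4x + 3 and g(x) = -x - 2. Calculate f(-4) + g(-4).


f(-4) = -13
g(-4) = 2
Sum = -11

-11


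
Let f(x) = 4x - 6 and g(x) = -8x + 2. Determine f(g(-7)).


g(-7) = 58
f(58) = 226

226


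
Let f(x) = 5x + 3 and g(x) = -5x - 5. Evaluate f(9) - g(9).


f(9) = 48
g(9) = -50
Difference = 98

98


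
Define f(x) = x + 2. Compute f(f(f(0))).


f(0) = 2
f(2) = 4
f(4) = 6

6


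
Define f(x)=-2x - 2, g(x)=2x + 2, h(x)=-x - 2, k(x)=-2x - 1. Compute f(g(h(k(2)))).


-18


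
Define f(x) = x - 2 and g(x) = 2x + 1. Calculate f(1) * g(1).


f(1) = -1
g(1) = 3
Product = -3

-3


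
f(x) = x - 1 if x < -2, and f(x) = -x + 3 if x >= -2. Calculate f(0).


3


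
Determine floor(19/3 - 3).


19/3 = 6.3333
6.3333 - 3 = 3.3333
floor(3.3333) = 3

3


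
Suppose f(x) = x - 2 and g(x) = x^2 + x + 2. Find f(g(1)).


g(1) = 4
f(4) = 2

2


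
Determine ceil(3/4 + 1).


3/4 = 0.75
0.75 + 1 = 1.75
ceil(1.75) = 2

2


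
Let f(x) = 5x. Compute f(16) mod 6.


f(16) = 80
80 mod 6 = 2

2


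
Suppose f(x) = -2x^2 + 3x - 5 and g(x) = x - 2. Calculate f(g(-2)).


-49


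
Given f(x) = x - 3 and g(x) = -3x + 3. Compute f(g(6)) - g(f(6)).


f(g(6)) = -18
g(f(6)) = -6
Difference = -12

-12


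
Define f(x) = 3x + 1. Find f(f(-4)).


f(-4) = -11
f(-11) = -32

-32


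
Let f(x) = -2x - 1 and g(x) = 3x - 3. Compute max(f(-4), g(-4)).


f(-4) = 7
g(-4) = -15
max = 7

7


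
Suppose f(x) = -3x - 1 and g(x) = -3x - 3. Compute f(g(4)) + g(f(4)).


f(g(4)) = 44
g(f(4)) = 36
Sum = 80

80


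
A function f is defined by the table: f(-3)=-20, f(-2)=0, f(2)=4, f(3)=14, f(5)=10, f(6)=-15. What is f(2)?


4


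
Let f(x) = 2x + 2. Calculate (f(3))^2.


f(3) = 8
(8)^2 = 64

64


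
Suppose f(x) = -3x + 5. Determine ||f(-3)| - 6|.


8


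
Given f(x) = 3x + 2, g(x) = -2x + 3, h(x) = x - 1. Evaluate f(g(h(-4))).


h(-4) = -5
g(-5) = 13
f(13) = 41

41


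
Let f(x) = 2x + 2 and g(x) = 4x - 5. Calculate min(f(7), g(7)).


f(7) = 16
g(7) = 23
min = 16

16


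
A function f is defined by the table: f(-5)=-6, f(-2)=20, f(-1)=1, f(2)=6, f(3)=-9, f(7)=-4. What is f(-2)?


Reading from the table at x = -2

20


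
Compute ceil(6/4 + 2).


6/4 = 1.5
1.5 + 2 = 3.5
ceil(3.5) = 4

4


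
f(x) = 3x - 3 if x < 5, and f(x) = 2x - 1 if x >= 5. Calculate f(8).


8 satisfies x >= 5
f(8) = 15

15


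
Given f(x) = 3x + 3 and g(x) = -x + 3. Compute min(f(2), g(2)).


1


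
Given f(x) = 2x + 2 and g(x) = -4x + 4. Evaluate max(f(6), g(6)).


f(6) = 14
g(6) = -20
max = 14

14


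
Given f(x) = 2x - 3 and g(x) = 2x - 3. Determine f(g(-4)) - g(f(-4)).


0


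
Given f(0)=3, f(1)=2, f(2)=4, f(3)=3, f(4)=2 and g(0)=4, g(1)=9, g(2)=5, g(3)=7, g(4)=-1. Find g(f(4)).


f(4) = 2
g(2) = 5

5


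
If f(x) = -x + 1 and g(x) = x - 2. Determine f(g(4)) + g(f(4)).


f(g(4)) = -1
g(f(4)) = -5
Sum = -6

-6


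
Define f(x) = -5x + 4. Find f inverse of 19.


Solve -5x + 4 = 19
x = (19 - 4) / (-5) = -3

-3


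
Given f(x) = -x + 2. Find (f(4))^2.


f(4) = -2
(-2)^2 = 4

4


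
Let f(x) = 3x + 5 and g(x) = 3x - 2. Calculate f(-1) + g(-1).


f(-1) = 2
g(-1) = -5
Sum = -3

-3


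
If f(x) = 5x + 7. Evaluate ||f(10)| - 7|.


f(10) = 57
|57| = 57
|57 - 7| = 50

50


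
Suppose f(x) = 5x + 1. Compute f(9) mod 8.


f(9) = 46
46 mod 8 = 6

6


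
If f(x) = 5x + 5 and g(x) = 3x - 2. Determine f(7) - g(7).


21


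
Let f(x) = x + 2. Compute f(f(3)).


f(3) = 5
f(5) = 7

7


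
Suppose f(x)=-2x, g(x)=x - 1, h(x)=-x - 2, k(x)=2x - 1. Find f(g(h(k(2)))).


k(2) = 3
h(3) = -5
g(-5) = -6
f(-6) = 12

12


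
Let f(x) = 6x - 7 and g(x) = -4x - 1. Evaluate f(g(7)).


g(7) = -29
f(-29) = -181

-181


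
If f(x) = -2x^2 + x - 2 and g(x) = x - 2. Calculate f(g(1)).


g(1) = -1
f(-1) = (-2)*(-1)^2 + 1*(-1) - 2 = -5

-5


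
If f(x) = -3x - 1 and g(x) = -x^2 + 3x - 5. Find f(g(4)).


g(4) = -9
f(-9) = 26

26


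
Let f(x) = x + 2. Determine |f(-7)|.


f(-7) = -5
|-5| = 5

5


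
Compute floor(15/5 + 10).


15/5 = 3
3 + 10 = 13
floor(13) = 13

13


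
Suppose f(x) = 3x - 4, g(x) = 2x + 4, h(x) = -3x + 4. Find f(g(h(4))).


-40


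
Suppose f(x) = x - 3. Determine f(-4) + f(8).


f(-4) = -7
f(8) = 5
Sum = -2

-2


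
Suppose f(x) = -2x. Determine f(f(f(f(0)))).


0


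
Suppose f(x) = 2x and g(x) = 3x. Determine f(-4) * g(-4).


f(-4) = -8
g(-4) = -12
Product = 96

96


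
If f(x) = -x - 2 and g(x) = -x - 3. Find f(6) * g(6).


72


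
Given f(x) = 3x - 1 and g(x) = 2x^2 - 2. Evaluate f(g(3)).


g(3) = 16
f(16) = 47

47


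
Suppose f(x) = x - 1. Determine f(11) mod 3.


f(11) = 10
10 mod 3 = 1

1


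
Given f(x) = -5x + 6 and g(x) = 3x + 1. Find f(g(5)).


-74


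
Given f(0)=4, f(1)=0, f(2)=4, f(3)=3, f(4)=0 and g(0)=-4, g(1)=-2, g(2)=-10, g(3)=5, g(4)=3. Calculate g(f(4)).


f(4) = 0
g(0) = -4

-4


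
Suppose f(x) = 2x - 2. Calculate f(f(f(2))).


f(2) = 2
f(2) = 2
f(2) = 2

2


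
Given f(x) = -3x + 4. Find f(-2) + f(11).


f(-2) = 10
f(11) = -29
Sum = -19

-19


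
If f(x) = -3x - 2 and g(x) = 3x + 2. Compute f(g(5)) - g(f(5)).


f(g(5)) = -53
g(f(5)) = -49
Difference = -4

-4


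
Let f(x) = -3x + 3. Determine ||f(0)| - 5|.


f(0) = 3
|3| = 3
|3 - 5| = 2

2


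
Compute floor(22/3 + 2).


22/3 = 7.3333
7.3333 + 2 = 9.3333
floor(9.3333) = 9

9


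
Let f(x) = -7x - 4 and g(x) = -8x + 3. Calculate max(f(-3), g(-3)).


f(-3) = 17
g(-3) = 27
max = 27

27


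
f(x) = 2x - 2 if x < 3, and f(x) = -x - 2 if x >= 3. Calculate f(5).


5 satisfies x >= 3
f(5) = -7

-7


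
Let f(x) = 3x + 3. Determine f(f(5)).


57


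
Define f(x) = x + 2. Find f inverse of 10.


8


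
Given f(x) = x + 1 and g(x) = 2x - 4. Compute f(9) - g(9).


f(9) = 10
g(9) = 14
Difference = -4

-4


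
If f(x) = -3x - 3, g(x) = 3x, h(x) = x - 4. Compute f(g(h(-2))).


h(-2) = -6
g(-6) = -18
f(-18) = 51

51


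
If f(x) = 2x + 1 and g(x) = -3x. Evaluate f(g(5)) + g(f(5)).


f(g(5)) = -29
g(f(5)) = -33
Sum = -62

-62


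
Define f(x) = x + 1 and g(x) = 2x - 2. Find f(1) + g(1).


f(1) = 2
g(1) = 0
Sum = 2

2


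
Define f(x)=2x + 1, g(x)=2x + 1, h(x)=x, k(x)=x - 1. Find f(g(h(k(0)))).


k(0) = -1
h(-1) = -1
g(-1) = -1
f(-1) = -1

-1


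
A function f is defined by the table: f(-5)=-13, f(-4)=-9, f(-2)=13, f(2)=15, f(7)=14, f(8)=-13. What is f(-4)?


Reading from the table at x = -4

-9


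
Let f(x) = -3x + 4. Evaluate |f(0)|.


f(0) = 4
|4| = 4

4


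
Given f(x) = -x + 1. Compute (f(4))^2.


f(4) = -3
(-3)^2 = 9

9


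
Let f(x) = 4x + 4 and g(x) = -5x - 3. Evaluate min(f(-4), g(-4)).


f(-4) = -12
g(-4) = 17
min = -12

-12


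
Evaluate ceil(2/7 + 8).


2/7 = 0.2857
0.2857 + 8 = 8.2857
ceil(8.2857) = 9

9


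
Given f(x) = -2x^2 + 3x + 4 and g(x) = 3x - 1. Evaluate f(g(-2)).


g(-2) = -7
f(-7) = (-2)*(-7)^2 + 3*(-7) + 4 = -115

-115


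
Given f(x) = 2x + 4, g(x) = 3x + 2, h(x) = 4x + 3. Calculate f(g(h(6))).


170


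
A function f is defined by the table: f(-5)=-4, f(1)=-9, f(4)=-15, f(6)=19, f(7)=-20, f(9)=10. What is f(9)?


Reading from the table at x = 9

10


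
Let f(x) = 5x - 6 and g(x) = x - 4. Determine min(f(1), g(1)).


-3


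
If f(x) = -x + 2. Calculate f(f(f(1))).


f(1) = 1
f(1) = 1
f(1) = 1

1


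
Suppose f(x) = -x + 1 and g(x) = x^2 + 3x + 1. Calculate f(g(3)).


g(3) = 19
f(19) = -18

-18


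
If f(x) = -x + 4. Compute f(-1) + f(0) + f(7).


f(-1) = 5
f(0) = 4
f(7) = -3
Sum = 6

6


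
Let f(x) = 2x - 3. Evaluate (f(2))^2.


f(2) = 1
(1)^2 = 1

1


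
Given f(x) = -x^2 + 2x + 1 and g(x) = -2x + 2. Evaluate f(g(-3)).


g(-3) = 8
f(8) = (-1)*(8)^2 + 2*(8) + 1 = -47

-47


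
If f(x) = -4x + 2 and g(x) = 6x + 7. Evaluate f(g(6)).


g(6) = 43
f(43) = -170

-170


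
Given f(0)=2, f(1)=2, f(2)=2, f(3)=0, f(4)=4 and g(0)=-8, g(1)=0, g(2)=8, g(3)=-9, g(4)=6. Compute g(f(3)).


f(3) = 0
g(0) = -8

-8


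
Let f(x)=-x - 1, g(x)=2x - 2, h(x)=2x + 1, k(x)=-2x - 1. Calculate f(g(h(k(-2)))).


k(-2) = 3
h(3) = 7
g(7) = 12
f(12) = -13

-13


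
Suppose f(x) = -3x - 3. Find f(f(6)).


f(6) = -21
f(-21) = 60

60


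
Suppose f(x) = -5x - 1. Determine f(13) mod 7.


f(13) = -66
-66 mod 7 = 4

4


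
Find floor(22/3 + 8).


22/3 = 7.3333
7.3333 + 8 = 15.3333
floor(15.3333) = 15

15


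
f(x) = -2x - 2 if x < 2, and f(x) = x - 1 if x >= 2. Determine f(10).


10 satisfies x >= 2
f(10) = 9

9


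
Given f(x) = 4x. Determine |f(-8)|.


f(-8) = -32
|-32| = 32

32


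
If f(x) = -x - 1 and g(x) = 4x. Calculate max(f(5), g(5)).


f(5) = -6
g(5) = 20
max = 20

20


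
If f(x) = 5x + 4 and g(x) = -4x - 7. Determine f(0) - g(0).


f(0) = 4
g(0) = -7
Difference = 11

11


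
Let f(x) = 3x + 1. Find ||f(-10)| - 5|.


f(-10) = -29
|-29| = 29
|29 - 5| = 24

24


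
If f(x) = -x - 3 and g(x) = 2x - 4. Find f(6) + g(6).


-1


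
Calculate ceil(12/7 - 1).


12/7 = 1.7143
1.7143 - 1 = 0.7143
ceil(0.7143) = 1

1


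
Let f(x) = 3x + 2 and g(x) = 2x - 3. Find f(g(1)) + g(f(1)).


f(g(1)) = -1
g(f(1)) = 7
Sum = 6

6


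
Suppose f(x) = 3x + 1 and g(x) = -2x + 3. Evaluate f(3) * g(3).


f(3) = 10
g(3) = -3
Product = -30

-30


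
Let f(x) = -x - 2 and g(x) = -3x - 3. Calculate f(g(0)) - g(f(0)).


f(g(0)) = 1
g(f(0)) = 3
Difference = -2

-2


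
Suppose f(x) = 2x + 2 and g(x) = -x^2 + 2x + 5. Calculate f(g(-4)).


g(-4) = -19
f(-19) = -36

-36


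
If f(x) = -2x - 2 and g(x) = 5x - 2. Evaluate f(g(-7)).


g(-7) = -37
f(-37) = 72

72


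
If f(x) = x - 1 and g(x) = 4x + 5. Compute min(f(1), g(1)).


f(1) = 0
g(1) = 9
min = 0

0


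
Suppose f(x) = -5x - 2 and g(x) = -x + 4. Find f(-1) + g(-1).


f(-1) = 3
g(-1) = 5
Sum = 8

8


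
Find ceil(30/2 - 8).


30/2 = 15
15 - 8 = 7
ceil(7) = 7

7


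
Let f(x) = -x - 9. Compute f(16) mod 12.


f(16) = -25
-25 mod 12 = 11

11


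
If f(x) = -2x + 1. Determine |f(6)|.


f(6) = -11
|-11| = 11

11


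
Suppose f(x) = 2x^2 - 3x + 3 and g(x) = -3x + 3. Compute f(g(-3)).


255


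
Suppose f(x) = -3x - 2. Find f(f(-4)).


f(-4) = 10
f(10) = -32

-32


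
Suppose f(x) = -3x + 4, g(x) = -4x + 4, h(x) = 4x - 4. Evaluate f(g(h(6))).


h(6) = 20
g(20) = -76
f(-76) = 232

232


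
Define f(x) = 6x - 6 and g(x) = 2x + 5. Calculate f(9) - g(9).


25


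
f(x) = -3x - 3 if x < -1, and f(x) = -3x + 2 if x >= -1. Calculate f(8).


8 satisfies x >= -1
f(8) = -22

-22


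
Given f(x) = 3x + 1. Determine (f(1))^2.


f(1) = 4
(4)^2 = 16

16


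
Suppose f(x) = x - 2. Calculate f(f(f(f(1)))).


f(1) = -1
f(-1) = -3
f(-3) = -5
f(-5) = -7

-7


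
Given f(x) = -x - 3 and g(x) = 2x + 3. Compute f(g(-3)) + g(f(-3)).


f(g(-3)) = 0
g(f(-3)) = 3
Sum = 3

3


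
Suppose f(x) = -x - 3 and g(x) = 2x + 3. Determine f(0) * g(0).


f(0) = -3
g(0) = 3
Product = -9

-9


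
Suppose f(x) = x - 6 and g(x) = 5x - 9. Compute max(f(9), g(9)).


36


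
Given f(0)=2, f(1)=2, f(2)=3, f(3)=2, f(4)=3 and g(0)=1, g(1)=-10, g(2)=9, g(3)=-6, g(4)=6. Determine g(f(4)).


f(4) = 3
g(3) = -6

-6


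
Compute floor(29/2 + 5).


29/2 = 14.5
14.5 + 5 = 19.5
floor(19.5) = 19

19


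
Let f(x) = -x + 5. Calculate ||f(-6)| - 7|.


f(-6) = 11
|11| = 11
|11 - 7| = 4

4


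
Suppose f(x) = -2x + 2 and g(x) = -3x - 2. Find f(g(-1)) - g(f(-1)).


f(g(-1)) = 0
g(f(-1)) = -14
Difference = 14

14


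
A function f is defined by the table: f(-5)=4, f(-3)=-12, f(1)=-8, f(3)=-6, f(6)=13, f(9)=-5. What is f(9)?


Reading from the table at x = 9

-5


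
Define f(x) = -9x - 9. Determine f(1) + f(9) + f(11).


f(1) = -18
f(9) = -90
f(11) = -108
Sum = -216

-216


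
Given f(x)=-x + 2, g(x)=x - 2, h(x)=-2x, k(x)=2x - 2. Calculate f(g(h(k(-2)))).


k(-2) = -6
h(-6) = 12
g(12) = 10
f(10) = -8

-8


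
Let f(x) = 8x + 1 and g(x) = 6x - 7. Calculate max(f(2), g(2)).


17


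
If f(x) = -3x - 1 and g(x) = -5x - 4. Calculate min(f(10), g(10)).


f(10) = -31
g(10) = -54
min = -54

-54


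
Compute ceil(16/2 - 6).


16/2 = 8
8 - 6 = 2
ceil(2) = 2

2


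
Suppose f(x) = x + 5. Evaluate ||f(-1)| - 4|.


f(-1) = 4
|4| = 4
|4 - 4| = 0

0


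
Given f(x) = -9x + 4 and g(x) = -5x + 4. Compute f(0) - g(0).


f(0) = 4
g(0) = 4
Difference = 0

0


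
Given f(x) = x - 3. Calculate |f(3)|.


0


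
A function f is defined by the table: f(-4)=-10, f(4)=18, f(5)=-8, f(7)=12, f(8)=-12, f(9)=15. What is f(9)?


Reading from the table at x = 9

15


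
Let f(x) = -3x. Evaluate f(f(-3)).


-27


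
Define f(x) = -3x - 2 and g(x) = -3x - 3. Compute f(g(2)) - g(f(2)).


4


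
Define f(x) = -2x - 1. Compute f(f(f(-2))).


13


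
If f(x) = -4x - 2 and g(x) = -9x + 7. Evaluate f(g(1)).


6


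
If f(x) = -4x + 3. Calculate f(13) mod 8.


f(13) = -49
-49 mod 8 = 7

7


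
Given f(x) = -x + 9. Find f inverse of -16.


Solve -x + 9 = -16
x = (-16 - 9) / (-1) = 25

25


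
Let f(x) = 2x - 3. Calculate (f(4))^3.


125


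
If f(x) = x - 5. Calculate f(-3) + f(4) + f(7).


f(-3) = -8
f(4) = -1
f(7) = 2
Sum = -7

-7


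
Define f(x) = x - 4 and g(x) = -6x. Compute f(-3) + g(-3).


f(-3) = -7
g(-3) = 18
Sum = 11

11


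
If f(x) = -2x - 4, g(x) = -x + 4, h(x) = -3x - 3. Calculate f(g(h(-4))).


h(-4) = 9
g(9) = -5
f(-5) = 6

6


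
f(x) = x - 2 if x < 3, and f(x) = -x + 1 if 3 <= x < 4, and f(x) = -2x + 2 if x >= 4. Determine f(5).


5 satisfies x >= 4
f(5) = -8

-8


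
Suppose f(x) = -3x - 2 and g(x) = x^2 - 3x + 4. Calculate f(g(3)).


g(3) = 4
f(4) = -14

-14


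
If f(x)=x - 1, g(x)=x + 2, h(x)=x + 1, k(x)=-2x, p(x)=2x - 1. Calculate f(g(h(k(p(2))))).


p(2) = 3
k(3) = -6
h(-6) = -5
g(-5) = -3
f(-3) = -4

-4


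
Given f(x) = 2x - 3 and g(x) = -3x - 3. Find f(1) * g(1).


f(1) = -1
g(1) = -6
Product = 6

6


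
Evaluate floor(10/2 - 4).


10/2 = 5
5 - 4 = 1
floor(1) = 1

1


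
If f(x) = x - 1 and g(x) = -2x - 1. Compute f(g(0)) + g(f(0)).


f(g(0)) = -2
g(f(0)) = 1
Sum = -1

-1


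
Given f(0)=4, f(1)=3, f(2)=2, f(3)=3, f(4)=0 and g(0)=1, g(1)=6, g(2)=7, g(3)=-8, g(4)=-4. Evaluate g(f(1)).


f(1) = 3
g(3) = -8

-8


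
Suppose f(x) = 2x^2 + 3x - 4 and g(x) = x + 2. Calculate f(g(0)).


10


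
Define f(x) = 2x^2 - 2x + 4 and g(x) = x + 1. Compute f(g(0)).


g(0) = 1
f(1) = 2*(1)^2 - 2*(1) + 4 = 4

4


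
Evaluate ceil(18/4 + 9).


14


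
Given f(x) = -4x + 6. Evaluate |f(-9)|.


f(-9) = 42
|42| = 42

42


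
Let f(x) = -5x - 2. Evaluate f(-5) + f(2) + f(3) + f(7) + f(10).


f(-5) = 23
f(2) = -12
f(3) = -17
f(7) = -37
f(10) = -52
Sum = -95

-95


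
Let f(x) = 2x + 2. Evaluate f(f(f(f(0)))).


f(0) = 2
f(2) = 6
f(6) = 14
f(14) = 30

30


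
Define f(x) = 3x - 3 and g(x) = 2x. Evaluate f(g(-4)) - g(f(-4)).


f(g(-4)) = -27
g(f(-4)) = -30
Difference = 3

3


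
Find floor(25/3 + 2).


25/3 = 8.3333
8.3333 + 2 = 10.3333
floor(10.3333) = 10

10


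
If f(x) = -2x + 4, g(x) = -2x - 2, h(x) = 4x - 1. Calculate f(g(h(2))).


36


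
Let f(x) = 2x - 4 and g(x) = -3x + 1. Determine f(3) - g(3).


f(3) = 2
g(3) = -8
Difference = 10

10


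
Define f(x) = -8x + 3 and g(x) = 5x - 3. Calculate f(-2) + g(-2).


f(-2) = 19
g(-2) = -13
Sum = 6

6


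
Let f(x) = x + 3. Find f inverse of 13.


10


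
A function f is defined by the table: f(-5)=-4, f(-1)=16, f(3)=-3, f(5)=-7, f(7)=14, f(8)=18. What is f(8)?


18


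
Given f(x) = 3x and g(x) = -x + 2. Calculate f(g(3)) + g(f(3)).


f(g(3)) = -3
g(f(3)) = -7
Sum = -10

-10


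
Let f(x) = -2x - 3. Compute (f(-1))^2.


f(-1) = -1
(-1)^2 = 1

1


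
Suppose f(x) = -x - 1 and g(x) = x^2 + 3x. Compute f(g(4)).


g(4) = 28
f(28) = -29

-29


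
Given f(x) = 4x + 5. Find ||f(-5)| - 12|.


f(-5) = -15
|-15| = 15
|15 - 12| = 3

3


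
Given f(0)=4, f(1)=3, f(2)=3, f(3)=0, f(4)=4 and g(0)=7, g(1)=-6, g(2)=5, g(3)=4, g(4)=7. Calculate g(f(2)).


f(2) = 3
g(3) = 4

4


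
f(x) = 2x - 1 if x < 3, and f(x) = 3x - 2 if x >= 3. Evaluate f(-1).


-3


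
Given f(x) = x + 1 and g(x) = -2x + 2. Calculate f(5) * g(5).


f(5) = 6
g(5) = -8
Product = -48

-48


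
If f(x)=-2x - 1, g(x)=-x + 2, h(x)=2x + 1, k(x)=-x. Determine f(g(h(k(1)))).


-7


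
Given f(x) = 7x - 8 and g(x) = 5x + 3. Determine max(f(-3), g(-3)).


-12


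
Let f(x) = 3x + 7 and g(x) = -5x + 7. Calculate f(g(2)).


g(2) = -3
f(-3) = -2

-2


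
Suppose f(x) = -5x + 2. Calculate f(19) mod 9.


f(19) = -93
-93 mod 9 = 6

6


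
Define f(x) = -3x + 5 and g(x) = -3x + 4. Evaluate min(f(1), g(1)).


f(1) = 2
g(1) = 1
min = 1

1


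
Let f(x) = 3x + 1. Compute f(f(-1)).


f(-1) = -2
f(-2) = -5

-5


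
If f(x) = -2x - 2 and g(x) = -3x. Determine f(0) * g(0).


f(0) = -2
g(0) = 0
Product = 0

0


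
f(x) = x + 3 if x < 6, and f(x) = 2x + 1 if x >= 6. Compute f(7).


7 satisfies x >= 6
f(7) = 15

15


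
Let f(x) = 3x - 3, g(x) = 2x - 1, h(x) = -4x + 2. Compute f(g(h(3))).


h(3) = -10
g(-10) = -21
f(-21) = -66

-66


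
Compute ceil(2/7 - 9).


2/7 = 0.2857
0.2857 - 9 = -8.7143
ceil(-8.7143) = -8

-8


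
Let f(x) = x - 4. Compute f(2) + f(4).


f(2) = -2
f(4) = 0
Sum = -2

-2


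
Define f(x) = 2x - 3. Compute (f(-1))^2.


f(-1) = -5
(-5)^2 = 25

25


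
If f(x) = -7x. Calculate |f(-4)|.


f(-4) = 28
|28| = 28

28


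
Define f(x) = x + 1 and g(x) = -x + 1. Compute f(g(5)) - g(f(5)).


f(g(5)) = -3
g(f(5)) = -5
Difference = 2

2


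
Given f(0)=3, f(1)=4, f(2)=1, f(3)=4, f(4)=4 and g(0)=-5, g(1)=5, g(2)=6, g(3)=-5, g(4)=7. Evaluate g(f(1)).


7


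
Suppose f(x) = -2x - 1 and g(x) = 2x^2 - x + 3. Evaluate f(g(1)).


g(1) = 4
f(4) = -9

-9


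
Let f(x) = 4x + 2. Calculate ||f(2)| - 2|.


8


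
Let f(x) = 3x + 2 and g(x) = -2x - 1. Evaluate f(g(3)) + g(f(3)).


f(g(3)) = -19
g(f(3)) = -23
Sum = -42

-42


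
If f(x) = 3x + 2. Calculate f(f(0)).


f(0) = 2
f(2) = 8

8


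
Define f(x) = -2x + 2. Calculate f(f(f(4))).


-26


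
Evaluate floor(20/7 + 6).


20/7 = 2.8571
2.8571 + 6 = 8.8571
floor(8.8571) = 8

8


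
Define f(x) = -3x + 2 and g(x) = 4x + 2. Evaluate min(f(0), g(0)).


f(0) = 2
g(0) = 2
min = 2

2


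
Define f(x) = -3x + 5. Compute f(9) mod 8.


f(9) = -22
-22 mod 8 = 2

2


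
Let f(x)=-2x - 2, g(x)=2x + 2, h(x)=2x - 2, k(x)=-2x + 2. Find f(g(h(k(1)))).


k(1) = 0
h(0) = -2
g(-2) = -2
f(-2) = 2

2


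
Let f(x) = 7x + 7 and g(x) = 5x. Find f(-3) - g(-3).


f(-3) = -14
g(-3) = -15
Difference = 1

1


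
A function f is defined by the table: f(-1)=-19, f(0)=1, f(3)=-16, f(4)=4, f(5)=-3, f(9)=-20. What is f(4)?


4


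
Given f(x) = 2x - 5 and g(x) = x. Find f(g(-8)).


-21


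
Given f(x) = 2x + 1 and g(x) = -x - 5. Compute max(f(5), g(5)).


11


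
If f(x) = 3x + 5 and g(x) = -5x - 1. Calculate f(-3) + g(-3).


f(-3) = -4
g(-3) = 14
Sum = 10

10


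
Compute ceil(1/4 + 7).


1/4 = 0.25
0.25 + 7 = 7.25
ceil(7.25) = 8

8


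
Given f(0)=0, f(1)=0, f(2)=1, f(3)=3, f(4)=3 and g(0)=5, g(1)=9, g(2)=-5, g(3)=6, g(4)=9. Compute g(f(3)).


f(3) = 3
g(3) = 6

6


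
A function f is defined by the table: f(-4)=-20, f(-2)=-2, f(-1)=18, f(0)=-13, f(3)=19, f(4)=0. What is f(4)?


Reading from the table at x = 4

0


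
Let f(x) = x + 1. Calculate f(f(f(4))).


7


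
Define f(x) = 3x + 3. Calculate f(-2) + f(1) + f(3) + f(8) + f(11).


f(-2) = -3
f(1) = 6
f(3) = 12
f(8) = 27
f(11) = 36
Sum = 78

78


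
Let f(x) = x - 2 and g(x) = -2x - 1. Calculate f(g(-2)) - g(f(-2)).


f(g(-2)) = 1
g(f(-2)) = 7
Difference = -6

-6


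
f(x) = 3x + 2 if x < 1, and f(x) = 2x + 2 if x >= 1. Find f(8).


8 satisfies x >= 1
f(8) = 18

18


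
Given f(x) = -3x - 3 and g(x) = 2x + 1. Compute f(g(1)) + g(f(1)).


f(g(1)) = -12
g(f(1)) = -11
Sum = -23

-23


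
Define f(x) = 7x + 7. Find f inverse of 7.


Solve 7x + 7 = 7
x = (7 - 7) / 7 = 0

0


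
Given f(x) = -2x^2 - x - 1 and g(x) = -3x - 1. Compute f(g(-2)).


g(-2) = 5
f(5) = (-2)*(5)^2 - 1*(5) - 1 = -56

-56


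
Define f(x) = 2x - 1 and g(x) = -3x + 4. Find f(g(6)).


g(6) = -14
f(-14) = -29

-29


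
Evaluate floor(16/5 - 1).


16/5 = 3.2
3.2 - 1 = 2.2
floor(2.2) = 2

2


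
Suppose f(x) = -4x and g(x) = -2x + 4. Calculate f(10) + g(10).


f(10) = -40
g(10) = -16
Sum = -56

-56


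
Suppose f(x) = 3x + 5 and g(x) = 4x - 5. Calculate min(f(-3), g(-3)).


f(-3) = -4
g(-3) = -17
min = -17

-17


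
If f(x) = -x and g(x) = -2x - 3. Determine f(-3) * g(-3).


f(-3) = 3
g(-3) = 3
Product = 9

9


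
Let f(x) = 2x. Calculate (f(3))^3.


f(3) = 6
(6)^3 = 216

216


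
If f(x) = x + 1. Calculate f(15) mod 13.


f(15) = 16
16 mod 13 = 3

3


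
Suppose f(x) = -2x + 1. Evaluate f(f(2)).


f(2) = -3
f(-3) = 7

7


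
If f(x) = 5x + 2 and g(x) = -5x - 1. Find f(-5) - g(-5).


-47


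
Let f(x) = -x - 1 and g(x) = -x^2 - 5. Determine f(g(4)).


g(4) = -21
f(-21) = 20

20


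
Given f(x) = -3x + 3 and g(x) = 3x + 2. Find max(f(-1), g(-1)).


f(-1) = 6
g(-1) = -1
max = 6

6


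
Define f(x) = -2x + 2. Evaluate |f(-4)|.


10


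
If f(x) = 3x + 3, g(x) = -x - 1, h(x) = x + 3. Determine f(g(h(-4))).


h(-4) = -1
g(-1) = 0
f(0) = 3

3


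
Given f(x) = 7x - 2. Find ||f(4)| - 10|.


16


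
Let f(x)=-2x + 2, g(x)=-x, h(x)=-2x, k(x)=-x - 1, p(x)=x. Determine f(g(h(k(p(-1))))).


p(-1) = -1
k(-1) = 0
h(0) = 0
g(0) = 0
f(0) = 2

2


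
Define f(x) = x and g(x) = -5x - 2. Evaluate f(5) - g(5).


32


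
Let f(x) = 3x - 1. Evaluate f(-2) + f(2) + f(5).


f(-2) = -7
f(2) = 5
f(5) = 14
Sum = 12

12


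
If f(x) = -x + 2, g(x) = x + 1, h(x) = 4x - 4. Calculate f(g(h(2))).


h(2) = 4
g(4) = 5
f(5) = -3

-3


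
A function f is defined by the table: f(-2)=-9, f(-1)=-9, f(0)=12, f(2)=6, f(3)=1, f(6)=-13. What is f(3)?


1


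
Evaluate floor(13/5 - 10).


-8


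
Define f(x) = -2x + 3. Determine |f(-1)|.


f(-1) = 5
|5| = 5

5


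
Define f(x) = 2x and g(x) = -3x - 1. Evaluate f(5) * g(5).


f(5) = 10
g(5) = -16
Product = -160

-160


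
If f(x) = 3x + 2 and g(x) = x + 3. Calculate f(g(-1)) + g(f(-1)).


10


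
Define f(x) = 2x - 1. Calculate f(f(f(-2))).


f(-2) = -5
f(-5) = -11
f(-11) = -23

-23


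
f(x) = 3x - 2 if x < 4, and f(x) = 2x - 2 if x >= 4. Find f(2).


2 satisfies x < 4
f(2) = 4

4


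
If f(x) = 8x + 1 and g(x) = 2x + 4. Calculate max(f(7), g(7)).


57


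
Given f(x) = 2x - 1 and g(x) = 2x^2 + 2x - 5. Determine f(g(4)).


g(4) = 35
f(35) = 69

69


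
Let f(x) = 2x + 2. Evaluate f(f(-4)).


f(-4) = -6
f(-6) = -10

-10


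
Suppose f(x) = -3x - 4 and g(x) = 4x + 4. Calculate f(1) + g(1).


f(1) = -7
g(1) = 8
Sum = 1

1


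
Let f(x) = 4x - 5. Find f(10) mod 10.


f(10) = 35
35 mod 10 = 5

5


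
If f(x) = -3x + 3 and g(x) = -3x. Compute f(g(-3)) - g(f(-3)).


f(g(-3)) = -24
g(f(-3)) = -36
Difference = 12

12


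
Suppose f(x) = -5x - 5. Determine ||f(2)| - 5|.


f(2) = -15
|-15| = 15
|15 - 5| = 10

10


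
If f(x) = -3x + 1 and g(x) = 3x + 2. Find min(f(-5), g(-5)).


f(-5) = 16
g(-5) = -13
min = -13

-13


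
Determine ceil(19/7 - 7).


-4


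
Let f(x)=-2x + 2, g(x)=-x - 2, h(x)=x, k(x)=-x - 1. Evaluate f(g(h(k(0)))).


k(0) = -1
h(-1) = -1
g(-1) = -1
f(-1) = 4

4


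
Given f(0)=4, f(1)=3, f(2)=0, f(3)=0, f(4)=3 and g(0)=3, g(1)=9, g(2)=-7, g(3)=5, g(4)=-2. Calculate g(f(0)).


f(0) = 4
g(4) = -2

-2


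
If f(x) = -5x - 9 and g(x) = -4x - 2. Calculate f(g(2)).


g(2) = -10
f(-10) = 41

41


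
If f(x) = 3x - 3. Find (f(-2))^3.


f(-2) = -9
(-9)^3 = -729

-729


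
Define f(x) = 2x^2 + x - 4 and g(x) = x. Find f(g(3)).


17


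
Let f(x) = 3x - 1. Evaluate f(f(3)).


23


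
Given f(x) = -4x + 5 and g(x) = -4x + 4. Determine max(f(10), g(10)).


f(10) = -35
g(10) = -36
max = -35

-35


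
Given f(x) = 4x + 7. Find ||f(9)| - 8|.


35


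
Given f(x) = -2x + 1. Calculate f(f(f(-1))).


f(-1) = 3
f(3) = -5
f(-5) = 11

11


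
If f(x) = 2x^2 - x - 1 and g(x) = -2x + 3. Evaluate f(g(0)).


g(0) = 3
f(3) = 2*(3)^2 - 1*(3) - 1 = 14

14


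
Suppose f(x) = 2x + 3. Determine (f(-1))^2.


1


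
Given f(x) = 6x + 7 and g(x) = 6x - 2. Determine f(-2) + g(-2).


f(-2) = -5
g(-2) = -14
Sum = -19

-19


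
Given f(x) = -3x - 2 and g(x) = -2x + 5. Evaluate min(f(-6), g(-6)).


f(-6) = 16
g(-6) = 17
min = 16

16


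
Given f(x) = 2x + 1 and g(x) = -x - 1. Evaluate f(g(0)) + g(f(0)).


f(g(0)) = -1
g(f(0)) = -2
Sum = -3

-3


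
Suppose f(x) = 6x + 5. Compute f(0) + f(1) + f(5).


f(0) = 5
f(1) = 11
f(5) = 35
Sum = 51

51


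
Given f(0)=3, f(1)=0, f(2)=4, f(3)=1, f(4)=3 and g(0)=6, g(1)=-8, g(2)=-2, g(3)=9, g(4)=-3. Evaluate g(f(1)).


f(1) = 0
g(0) = 6

6


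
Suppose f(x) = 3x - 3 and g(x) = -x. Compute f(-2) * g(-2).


f(-2) = -9
g(-2) = 2
Product = -18

-18


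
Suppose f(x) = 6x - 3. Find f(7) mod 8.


7


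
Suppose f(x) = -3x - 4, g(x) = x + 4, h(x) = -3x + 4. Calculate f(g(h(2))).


h(2) = -2
g(-2) = 2
f(2) = -10

-10


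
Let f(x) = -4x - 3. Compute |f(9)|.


f(9) = -39
|-39| = 39

39


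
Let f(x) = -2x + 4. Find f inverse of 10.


Solve -2x + 4 = 10
x = (10 - 4) / (-2) = -3

-3


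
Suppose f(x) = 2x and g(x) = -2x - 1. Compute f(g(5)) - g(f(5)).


f(g(5)) = -22
g(f(5)) = -21
Difference = -1

-1


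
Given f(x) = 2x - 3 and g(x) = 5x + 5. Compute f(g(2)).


27


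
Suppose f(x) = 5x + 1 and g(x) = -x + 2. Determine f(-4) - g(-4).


f(-4) = -19
g(-4) = 6
Difference = -25

-25


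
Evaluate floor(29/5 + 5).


29/5 = 5.8
5.8 + 5 = 10.8
floor(10.8) = 10

10


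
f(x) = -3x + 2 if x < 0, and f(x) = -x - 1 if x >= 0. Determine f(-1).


-1 satisfies x < 0
f(-1) = 5

5


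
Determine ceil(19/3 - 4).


3


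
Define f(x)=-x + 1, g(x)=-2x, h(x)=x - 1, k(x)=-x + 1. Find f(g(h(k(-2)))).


k(-2) = 3
h(3) = 2
g(2) = -4
f(-4) = 5

5


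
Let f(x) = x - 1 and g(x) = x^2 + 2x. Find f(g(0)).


g(0) = 0
f(0) = -1

-1


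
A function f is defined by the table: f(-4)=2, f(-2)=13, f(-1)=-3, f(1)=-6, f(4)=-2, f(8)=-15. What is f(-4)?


Reading from the table at x = -4

2


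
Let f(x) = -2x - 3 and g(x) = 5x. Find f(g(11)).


-113
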